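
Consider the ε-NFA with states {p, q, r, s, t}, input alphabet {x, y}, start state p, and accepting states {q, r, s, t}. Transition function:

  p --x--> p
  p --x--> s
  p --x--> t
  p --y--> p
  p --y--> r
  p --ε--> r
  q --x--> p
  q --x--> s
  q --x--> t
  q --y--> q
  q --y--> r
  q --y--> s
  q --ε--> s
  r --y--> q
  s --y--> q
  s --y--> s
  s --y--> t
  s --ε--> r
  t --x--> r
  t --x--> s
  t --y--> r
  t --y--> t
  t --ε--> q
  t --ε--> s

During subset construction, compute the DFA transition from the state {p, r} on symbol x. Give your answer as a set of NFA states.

{p, q, r, s, t}

δ(p,x) = {p, s, t}; δ(r,x) = ∅.
Union: {p, s, t}.
ε-closure gives {p, q, r, s, t}.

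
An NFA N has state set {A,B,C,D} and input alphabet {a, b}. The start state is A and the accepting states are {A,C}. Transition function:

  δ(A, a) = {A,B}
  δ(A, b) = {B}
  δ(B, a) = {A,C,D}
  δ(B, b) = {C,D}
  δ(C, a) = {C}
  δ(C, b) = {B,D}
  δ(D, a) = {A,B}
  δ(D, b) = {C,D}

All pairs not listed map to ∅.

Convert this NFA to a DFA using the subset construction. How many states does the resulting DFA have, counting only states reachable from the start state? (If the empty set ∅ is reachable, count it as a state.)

Start state of the DFA: {A}.
{A} --a--> {A,B}  [new]
{A} --b--> {B}  [new]
{A,B} --a--> {A,B,C,D}  [new]
{A,B} --b--> {B,C,D}  [new]
{B} --a--> {A,C,D}  [new]
{B} --b--> {C,D}  [new]
{A,B,C,D} --a--> {A,B,C,D}  [seen]
{A,B,C,D} --b--> {B,C,D}  [seen]
{B,C,D} --a--> {A,B,C,D}  [seen]
{B,C,D} --b--> {B,C,D}  [seen]
{A,C,D} --a--> {A,B,C}  [new]
{A,C,D} --b--> {B,C,D}  [seen]
{C,D} --a--> {A,B,C}  [seen]
{C,D} --b--> {B,C,D}  [seen]
{A,B,C} --a--> {A,B,C,D}  [seen]
{A,B,C} --b--> {B,C,D}  [seen]
Reachable DFA states: {A}, {A,B}, {B}, {A,B,C,D}, {B,C,D}, {A,C,D}, {C,D}, {A,B,C}.

8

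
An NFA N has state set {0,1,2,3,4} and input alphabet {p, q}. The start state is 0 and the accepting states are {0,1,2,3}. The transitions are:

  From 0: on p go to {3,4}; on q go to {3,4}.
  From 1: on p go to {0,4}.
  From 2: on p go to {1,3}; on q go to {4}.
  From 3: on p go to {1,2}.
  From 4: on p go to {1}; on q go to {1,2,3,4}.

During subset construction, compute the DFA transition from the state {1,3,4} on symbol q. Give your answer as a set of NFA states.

{1,2,3,4}

δ(1,q) = ∅; δ(3,q) = ∅; δ(4,q) = {1,2,3,4}.
Union: {1,2,3,4}.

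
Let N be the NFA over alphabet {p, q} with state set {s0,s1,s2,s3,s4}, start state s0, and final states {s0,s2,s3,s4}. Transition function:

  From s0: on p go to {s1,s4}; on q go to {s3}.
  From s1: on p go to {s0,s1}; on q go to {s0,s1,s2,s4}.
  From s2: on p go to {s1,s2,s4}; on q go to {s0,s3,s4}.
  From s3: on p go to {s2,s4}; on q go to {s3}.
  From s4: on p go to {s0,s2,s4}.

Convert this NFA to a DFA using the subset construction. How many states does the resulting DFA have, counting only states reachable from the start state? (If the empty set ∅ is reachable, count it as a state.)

Start state of the DFA: {s0}.
{s0} --p--> {s1,s4}  [new]
{s0} --q--> {s3}  [new]
{s1,s4} --p--> {s0,s1,s2,s4}  [new]
{s1,s4} --q--> {s0,s1,s2,s4}  [seen]
{s3} --p--> {s2,s4}  [new]
{s3} --q--> {s3}  [seen]
{s0,s1,s2,s4} --p--> {s0,s1,s2,s4}  [seen]
{s0,s1,s2,s4} --q--> {s0,s1,s2,s3,s4}  [new]
{s2,s4} --p--> {s0,s1,s2,s4}  [seen]
{s2,s4} --q--> {s0,s3,s4}  [new]
{s0,s1,s2,s3,s4} --p--> {s0,s1,s2,s4}  [seen]
{s0,s1,s2,s3,s4} --q--> {s0,s1,s2,s3,s4}  [seen]
{s0,s3,s4} --p--> {s0,s1,s2,s4}  [seen]
{s0,s3,s4} --q--> {s3}  [seen]
Reachable DFA states: {s0}, {s1,s4}, {s3}, {s0,s1,s2,s4}, {s2,s4}, {s0,s1,s2,s3,s4}, {s0,s3,s4}.

7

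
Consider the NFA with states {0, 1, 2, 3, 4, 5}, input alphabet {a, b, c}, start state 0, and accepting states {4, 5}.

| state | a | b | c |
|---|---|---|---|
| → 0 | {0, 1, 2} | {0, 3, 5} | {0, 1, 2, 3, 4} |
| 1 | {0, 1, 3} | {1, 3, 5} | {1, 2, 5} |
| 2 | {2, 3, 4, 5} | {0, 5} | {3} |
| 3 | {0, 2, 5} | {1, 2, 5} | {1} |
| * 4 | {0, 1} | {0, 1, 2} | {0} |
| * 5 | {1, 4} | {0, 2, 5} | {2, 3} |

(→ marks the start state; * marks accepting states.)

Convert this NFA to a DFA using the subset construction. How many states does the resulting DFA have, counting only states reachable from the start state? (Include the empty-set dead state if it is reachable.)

8

Start state of the DFA: {0}.
{0} --a--> {0, 1, 2}  [new]
{0} --b--> {0, 3, 5}  [new]
{0} --c--> {0, 1, 2, 3, 4}  [new]
{0, 1, 2} --a--> {0, 1, 2, 3, 4, 5}  [new]
{0, 1, 2} --b--> {0, 1, 3, 5}  [new]
{0, 1, 2} --c--> {0, 1, 2, 3, 4, 5}  [seen]
{0, 3, 5} --a--> {0, 1, 2, 4, 5}  [new]
{0, 3, 5} --b--> {0, 1, 2, 3, 5}  [new]
{0, 3, 5} --c--> {0, 1, 2, 3, 4}  [seen]
{0, 1, 2, 3, 4} --a--> {0, 1, 2, 3, 4, 5}  [seen]
{0, 1, 2, 3, 4} --b--> {0, 1, 2, 3, 5}  [seen]
{0, 1, 2, 3, 4} --c--> {0, 1, 2, 3, 4, 5}  [seen]
{0, 1, 2, 3, 4, 5} --a--> {0, 1, 2, 3, 4, 5}  [seen]
{0, 1, 2, 3, 4, 5} --b--> {0, 1, 2, 3, 5}  [seen]
{0, 1, 2, 3, 4, 5} --c--> {0, 1, 2, 3, 4, 5}  [seen]
{0, 1, 3, 5} --a--> {0, 1, 2, 3, 4, 5}  [seen]
{0, 1, 3, 5} --b--> {0, 1, 2, 3, 5}  [seen]
{0, 1, 3, 5} --c--> {0, 1, 2, 3, 4, 5}  [seen]
{0, 1, 2, 4, 5} --a--> {0, 1, 2, 3, 4, 5}  [seen]
{0, 1, 2, 4, 5} --b--> {0, 1, 2, 3, 5}  [seen]
{0, 1, 2, 4, 5} --c--> {0, 1, 2, 3, 4, 5}  [seen]
{0, 1, 2, 3, 5} --a--> {0, 1, 2, 3, 4, 5}  [seen]
{0, 1, 2, 3, 5} --b--> {0, 1, 2, 3, 5}  [seen]
{0, 1, 2, 3, 5} --c--> {0, 1, 2, 3, 4, 5}  [seen]
Reachable DFA states: {0}, {0, 1, 2}, {0, 3, 5}, {0, 1, 2, 3, 4}, {0, 1, 2, 3, 4, 5}, {0, 1, 3, 5}, {0, 1, 2, 4, 5}, {0, 1, 2, 3, 5}.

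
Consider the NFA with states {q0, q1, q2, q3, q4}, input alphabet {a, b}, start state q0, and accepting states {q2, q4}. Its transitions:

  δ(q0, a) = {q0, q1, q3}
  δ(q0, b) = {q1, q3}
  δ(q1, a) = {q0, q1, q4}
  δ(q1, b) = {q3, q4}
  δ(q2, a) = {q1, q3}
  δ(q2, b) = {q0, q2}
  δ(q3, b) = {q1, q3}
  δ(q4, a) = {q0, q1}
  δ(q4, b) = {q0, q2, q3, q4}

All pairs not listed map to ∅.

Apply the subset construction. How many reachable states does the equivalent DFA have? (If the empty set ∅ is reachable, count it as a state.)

7

Start state of the DFA: {q0}.
{q0} --a--> {q0, q1, q3}  [new]
{q0} --b--> {q1, q3}  [new]
{q0, q1, q3} --a--> {q0, q1, q3, q4}  [new]
{q0, q1, q3} --b--> {q1, q3, q4}  [new]
{q1, q3} --a--> {q0, q1, q4}  [new]
{q1, q3} --b--> {q1, q3, q4}  [seen]
{q0, q1, q3, q4} --a--> {q0, q1, q3, q4}  [seen]
{q0, q1, q3, q4} --b--> {q0, q1, q2, q3, q4}  [new]
{q1, q3, q4} --a--> {q0, q1, q4}  [seen]
{q1, q3, q4} --b--> {q0, q1, q2, q3, q4}  [seen]
{q0, q1, q4} --a--> {q0, q1, q3, q4}  [seen]
{q0, q1, q4} --b--> {q0, q1, q2, q3, q4}  [seen]
{q0, q1, q2, q3, q4} --a--> {q0, q1, q3, q4}  [seen]
{q0, q1, q2, q3, q4} --b--> {q0, q1, q2, q3, q4}  [seen]
Reachable DFA states: {q0}, {q0, q1, q3}, {q1, q3}, {q0, q1, q3, q4}, {q1, q3, q4}, {q0, q1, q4}, {q0, q1, q2, q3, q4}.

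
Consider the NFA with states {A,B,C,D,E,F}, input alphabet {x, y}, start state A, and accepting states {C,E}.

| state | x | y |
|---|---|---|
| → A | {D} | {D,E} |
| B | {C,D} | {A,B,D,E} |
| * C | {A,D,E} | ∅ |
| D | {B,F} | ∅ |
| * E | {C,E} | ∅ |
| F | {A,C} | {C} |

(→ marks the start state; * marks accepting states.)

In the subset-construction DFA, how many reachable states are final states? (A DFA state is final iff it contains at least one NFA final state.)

9

Start state of the DFA: {A}.
{A} --x--> {D}  [new]
{A} --y--> {D,E}  [new]
{D} --x--> {B,F}  [new]
{D} --y--> ∅  [new]
{D,E} --x--> {B,C,E,F}  [new]
{D,E} --y--> ∅  [seen]
{B,F} --x--> {A,C,D}  [new]
{B,F} --y--> {A,B,C,D,E}  [new]
∅ --x--> ∅  [seen]
∅ --y--> ∅  [seen]
{B,C,E,F} --x--> {A,C,D,E}  [new]
{B,C,E,F} --y--> {A,B,C,D,E}  [seen]
{A,C,D} --x--> {A,B,D,E,F}  [new]
{A,C,D} --y--> {D,E}  [seen]
{A,B,C,D,E} --x--> {A,B,C,D,E,F}  [new]
{A,B,C,D,E} --y--> {A,B,D,E}  [new]
{A,C,D,E} --x--> {A,B,C,D,E,F}  [seen]
{A,C,D,E} --y--> {D,E}  [seen]
{A,B,D,E,F} --x--> {A,B,C,D,E,F}  [seen]
{A,B,D,E,F} --y--> {A,B,C,D,E}  [seen]
{A,B,C,D,E,F} --x--> {A,B,C,D,E,F}  [seen]
{A,B,C,D,E,F} --y--> {A,B,C,D,E}  [seen]
{A,B,D,E} --x--> {B,C,D,E,F}  [new]
{A,B,D,E} --y--> {A,B,D,E}  [seen]
{B,C,D,E,F} --x--> {A,B,C,D,E,F}  [seen]
{B,C,D,E,F} --y--> {A,B,C,D,E}  [seen]
Reachable DFA states: {A}, {D}, {D,E}, {B,F}, ∅, {B,C,E,F}, {A,C,D}, {A,B,C,D,E}, {A,C,D,E}, {A,B,D,E,F}, {A,B,C,D,E,F}, {A,B,D,E}, {B,C,D,E,F}.
Accepting DFA states (contain an NFA accepting state): {D,E}, {B,C,E,F}, {A,C,D}, {A,B,C,D,E}, {A,C,D,E}, {A,B,D,E,F}, {A,B,C,D,E,F}, {A,B,D,E}, {B,C,D,E,F}.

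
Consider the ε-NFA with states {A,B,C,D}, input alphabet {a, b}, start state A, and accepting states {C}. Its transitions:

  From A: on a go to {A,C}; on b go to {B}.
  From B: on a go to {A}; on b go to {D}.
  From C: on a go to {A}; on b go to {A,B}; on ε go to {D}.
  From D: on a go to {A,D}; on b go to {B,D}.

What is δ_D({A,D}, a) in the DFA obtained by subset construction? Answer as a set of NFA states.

δ(A,a) = {A,C}; δ(D,a) = {A,D}.
Union: {A,C,D}.

{A,C,D}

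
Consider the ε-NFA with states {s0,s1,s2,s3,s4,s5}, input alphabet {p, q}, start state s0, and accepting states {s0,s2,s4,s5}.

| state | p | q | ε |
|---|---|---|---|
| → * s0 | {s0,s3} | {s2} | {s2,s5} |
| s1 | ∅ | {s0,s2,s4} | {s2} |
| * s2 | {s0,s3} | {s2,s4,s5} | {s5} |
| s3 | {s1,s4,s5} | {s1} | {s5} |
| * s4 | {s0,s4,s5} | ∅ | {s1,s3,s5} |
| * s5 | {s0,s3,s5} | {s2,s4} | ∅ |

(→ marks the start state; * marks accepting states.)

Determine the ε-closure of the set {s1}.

{s1,s2,s5}

Begin with {s1}.
s1 →ε {s2}; add s2.
s2 →ε {s5}; add s5.
ε-closure = {s1,s2,s5}.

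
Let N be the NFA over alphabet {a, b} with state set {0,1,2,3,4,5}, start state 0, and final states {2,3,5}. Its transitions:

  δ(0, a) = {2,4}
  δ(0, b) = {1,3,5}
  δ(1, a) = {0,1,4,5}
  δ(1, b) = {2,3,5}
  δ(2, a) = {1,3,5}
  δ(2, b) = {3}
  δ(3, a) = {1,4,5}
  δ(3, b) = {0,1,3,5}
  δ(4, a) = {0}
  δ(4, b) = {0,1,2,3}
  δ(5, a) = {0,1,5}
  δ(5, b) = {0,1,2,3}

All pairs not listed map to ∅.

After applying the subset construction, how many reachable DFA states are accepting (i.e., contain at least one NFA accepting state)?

8

Start state of the DFA: {0}.
{0} --a--> {2,4}  [new]
{0} --b--> {1,3,5}  [new]
{2,4} --a--> {0,1,3,5}  [new]
{2,4} --b--> {0,1,2,3}  [new]
{1,3,5} --a--> {0,1,4,5}  [new]
{1,3,5} --b--> {0,1,2,3,5}  [new]
{0,1,3,5} --a--> {0,1,2,4,5}  [new]
{0,1,3,5} --b--> {0,1,2,3,5}  [seen]
{0,1,2,3} --a--> {0,1,2,3,4,5}  [new]
{0,1,2,3} --b--> {0,1,2,3,5}  [seen]
{0,1,4,5} --a--> {0,1,2,4,5}  [seen]
{0,1,4,5} --b--> {0,1,2,3,5}  [seen]
{0,1,2,3,5} --a--> {0,1,2,3,4,5}  [seen]
{0,1,2,3,5} --b--> {0,1,2,3,5}  [seen]
{0,1,2,4,5} --a--> {0,1,2,3,4,5}  [seen]
{0,1,2,4,5} --b--> {0,1,2,3,5}  [seen]
{0,1,2,3,4,5} --a--> {0,1,2,3,4,5}  [seen]
{0,1,2,3,4,5} --b--> {0,1,2,3,5}  [seen]
Reachable DFA states: {0}, {2,4}, {1,3,5}, {0,1,3,5}, {0,1,2,3}, {0,1,4,5}, {0,1,2,3,5}, {0,1,2,4,5}, {0,1,2,3,4,5}.
Accepting DFA states (contain an NFA accepting state): {2,4}, {1,3,5}, {0,1,3,5}, {0,1,2,3}, {0,1,4,5}, {0,1,2,3,5}, {0,1,2,4,5}, {0,1,2,3,4,5}.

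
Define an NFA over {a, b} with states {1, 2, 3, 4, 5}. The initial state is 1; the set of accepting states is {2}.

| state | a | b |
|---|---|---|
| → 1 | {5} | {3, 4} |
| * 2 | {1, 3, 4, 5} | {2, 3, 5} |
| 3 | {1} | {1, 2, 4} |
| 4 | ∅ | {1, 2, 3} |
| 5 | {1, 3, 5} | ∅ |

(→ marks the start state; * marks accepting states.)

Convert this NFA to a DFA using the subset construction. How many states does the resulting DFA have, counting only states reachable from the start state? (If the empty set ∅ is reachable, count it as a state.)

Start state of the DFA: {1}.
{1} --a--> {5}  [new]
{1} --b--> {3, 4}  [new]
{5} --a--> {1, 3, 5}  [new]
{5} --b--> ∅  [new]
{3, 4} --a--> {1}  [seen]
{3, 4} --b--> {1, 2, 3, 4}  [new]
{1, 3, 5} --a--> {1, 3, 5}  [seen]
{1, 3, 5} --b--> {1, 2, 3, 4}  [seen]
∅ --a--> ∅  [seen]
∅ --b--> ∅  [seen]
{1, 2, 3, 4} --a--> {1, 3, 4, 5}  [new]
{1, 2, 3, 4} --b--> {1, 2, 3, 4, 5}  [new]
{1, 3, 4, 5} --a--> {1, 3, 5}  [seen]
{1, 3, 4, 5} --b--> {1, 2, 3, 4}  [seen]
{1, 2, 3, 4, 5} --a--> {1, 3, 4, 5}  [seen]
{1, 2, 3, 4, 5} --b--> {1, 2, 3, 4, 5}  [seen]
Reachable DFA states: {1}, {5}, {3, 4}, {1, 3, 5}, ∅, {1, 2, 3, 4}, {1, 3, 4, 5}, {1, 2, 3, 4, 5}.

8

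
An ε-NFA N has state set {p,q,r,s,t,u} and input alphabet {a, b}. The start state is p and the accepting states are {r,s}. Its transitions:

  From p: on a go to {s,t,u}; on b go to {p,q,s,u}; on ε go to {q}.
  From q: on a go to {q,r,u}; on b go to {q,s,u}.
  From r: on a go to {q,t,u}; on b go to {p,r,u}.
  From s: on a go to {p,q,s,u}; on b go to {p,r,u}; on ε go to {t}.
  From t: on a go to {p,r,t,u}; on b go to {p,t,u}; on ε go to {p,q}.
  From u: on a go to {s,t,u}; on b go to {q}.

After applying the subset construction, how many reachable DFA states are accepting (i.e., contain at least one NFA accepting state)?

2

Start state of the DFA: {p,q} (ε-closure of the NFA start).
{p,q} --a--> {p,q,r,s,t,u}  [new]
{p,q} --b--> {p,q,s,t,u}  [new]
{p,q,r,s,t,u} --a--> {p,q,r,s,t,u}  [seen]
{p,q,r,s,t,u} --b--> {p,q,r,s,t,u}  [seen]
{p,q,s,t,u} --a--> {p,q,r,s,t,u}  [seen]
{p,q,s,t,u} --b--> {p,q,r,s,t,u}  [seen]
Reachable DFA states: {p,q}, {p,q,r,s,t,u}, {p,q,s,t,u}.
Accepting DFA states (contain an NFA accepting state): {p,q,r,s,t,u}, {p,q,s,t,u}.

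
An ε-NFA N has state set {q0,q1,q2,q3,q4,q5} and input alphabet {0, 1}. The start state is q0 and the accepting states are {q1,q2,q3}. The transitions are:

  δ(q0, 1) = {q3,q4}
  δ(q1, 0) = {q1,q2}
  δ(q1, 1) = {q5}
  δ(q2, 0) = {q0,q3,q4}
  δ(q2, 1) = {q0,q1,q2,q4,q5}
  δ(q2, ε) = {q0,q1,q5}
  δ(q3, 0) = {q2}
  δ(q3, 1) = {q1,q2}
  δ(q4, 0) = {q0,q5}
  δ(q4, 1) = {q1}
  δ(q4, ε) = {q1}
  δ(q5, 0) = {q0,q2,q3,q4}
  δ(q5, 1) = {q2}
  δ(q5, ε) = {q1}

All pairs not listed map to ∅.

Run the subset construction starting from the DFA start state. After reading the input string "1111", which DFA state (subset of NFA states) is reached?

Start: {q0}.
δ(q0,1) = {q3,q4}.
Union: {q3,q4}.
ε-closure gives {q1,q3,q4}.
After 1: {q1,q3,q4}.
δ(q1,1) = {q5}; δ(q3,1) = {q1,q2}; δ(q4,1) = {q1}.
Union: {q1,q2,q5}.
ε-closure gives {q0,q1,q2,q5}.
After 1: {q0,q1,q2,q5}.
δ(q0,1) = {q3,q4}; δ(q1,1) = {q5}; δ(q2,1) = {q0,q1,q2,q4,q5}; δ(q5,1) = {q2}.
Union: {q0,q1,q2,q3,q4,q5}.
After 1: {q0,q1,q2,q3,q4,q5}.
δ(q0,1) = {q3,q4}; δ(q1,1) = {q5}; δ(q2,1) = {q0,q1,q2,q4,q5}; δ(q3,1) = {q1,q2}; δ(q4,1) = {q1}; δ(q5,1) = {q2}.
Union: {q0,q1,q2,q3,q4,q5}.
After 1: {q0,q1,q2,q3,q4,q5}.

{q0,q1,q2,q3,q4,q5}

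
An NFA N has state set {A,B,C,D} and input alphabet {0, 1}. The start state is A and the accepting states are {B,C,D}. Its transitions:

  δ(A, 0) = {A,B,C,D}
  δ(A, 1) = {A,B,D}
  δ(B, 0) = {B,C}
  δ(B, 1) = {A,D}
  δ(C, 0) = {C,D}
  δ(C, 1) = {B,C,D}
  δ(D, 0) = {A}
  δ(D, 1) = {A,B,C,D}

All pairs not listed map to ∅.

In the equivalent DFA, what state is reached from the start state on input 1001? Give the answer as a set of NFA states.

{A,B,C,D}

Start: {A}.
δ(A,1) = {A,B,D}.
Union: {A,B,D}.
After 1: {A,B,D}.
δ(A,0) = {A,B,C,D}; δ(B,0) = {B,C}; δ(D,0) = {A}.
Union: {A,B,C,D}.
After 0: {A,B,C,D}.
δ(A,0) = {A,B,C,D}; δ(B,0) = {B,C}; δ(C,0) = {C,D}; δ(D,0) = {A}.
Union: {A,B,C,D}.
After 0: {A,B,C,D}.
δ(A,1) = {A,B,D}; δ(B,1) = {A,D}; δ(C,1) = {B,C,D}; δ(D,1) = {A,B,C,D}.
Union: {A,B,C,D}.
After 1: {A,B,C,D}.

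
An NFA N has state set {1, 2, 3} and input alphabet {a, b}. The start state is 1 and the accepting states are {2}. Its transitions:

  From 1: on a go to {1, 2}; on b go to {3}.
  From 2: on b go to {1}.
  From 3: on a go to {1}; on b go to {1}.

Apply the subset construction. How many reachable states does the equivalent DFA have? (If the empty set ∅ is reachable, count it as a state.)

Start state of the DFA: {1}.
{1} --a--> {1, 2}  [new]
{1} --b--> {3}  [new]
{1, 2} --a--> {1, 2}  [seen]
{1, 2} --b--> {1, 3}  [new]
{3} --a--> {1}  [seen]
{3} --b--> {1}  [seen]
{1, 3} --a--> {1, 2}  [seen]
{1, 3} --b--> {1, 3}  [seen]
Reachable DFA states: {1}, {1, 2}, {3}, {1, 3}.

4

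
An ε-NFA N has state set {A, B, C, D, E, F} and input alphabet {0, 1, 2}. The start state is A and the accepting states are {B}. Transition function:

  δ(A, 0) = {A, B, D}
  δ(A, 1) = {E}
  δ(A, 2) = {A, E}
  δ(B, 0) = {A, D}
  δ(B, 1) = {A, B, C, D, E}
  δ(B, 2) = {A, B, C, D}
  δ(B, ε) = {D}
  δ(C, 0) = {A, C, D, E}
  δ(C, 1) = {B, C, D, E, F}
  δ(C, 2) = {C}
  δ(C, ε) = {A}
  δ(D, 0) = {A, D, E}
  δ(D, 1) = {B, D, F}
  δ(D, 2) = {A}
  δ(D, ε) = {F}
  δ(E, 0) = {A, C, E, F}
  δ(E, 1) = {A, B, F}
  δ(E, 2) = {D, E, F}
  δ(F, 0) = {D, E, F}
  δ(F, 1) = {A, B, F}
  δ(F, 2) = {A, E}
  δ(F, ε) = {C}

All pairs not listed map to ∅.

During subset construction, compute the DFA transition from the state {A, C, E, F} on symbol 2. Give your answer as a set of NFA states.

{A, C, D, E, F}

δ(A,2) = {A, E}; δ(C,2) = {C}; δ(E,2) = {D, E, F}; δ(F,2) = {A, E}.
Union: {A, C, D, E, F}.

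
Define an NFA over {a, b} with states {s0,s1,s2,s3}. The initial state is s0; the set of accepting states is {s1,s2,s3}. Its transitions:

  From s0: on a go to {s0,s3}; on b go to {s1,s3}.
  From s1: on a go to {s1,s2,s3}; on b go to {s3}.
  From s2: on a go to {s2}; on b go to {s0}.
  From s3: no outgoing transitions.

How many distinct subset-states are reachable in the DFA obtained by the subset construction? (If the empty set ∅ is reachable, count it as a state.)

Start state of the DFA: {s0}.
{s0} --a--> {s0,s3}  [new]
{s0} --b--> {s1,s3}  [new]
{s0,s3} --a--> {s0,s3}  [seen]
{s0,s3} --b--> {s1,s3}  [seen]
{s1,s3} --a--> {s1,s2,s3}  [new]
{s1,s3} --b--> {s3}  [new]
{s1,s2,s3} --a--> {s1,s2,s3}  [seen]
{s1,s2,s3} --b--> {s0,s3}  [seen]
{s3} --a--> ∅  [new]
{s3} --b--> ∅  [seen]
∅ --a--> ∅  [seen]
∅ --b--> ∅  [seen]
Reachable DFA states: {s0}, {s0,s3}, {s1,s3}, {s1,s2,s3}, {s3}, ∅.

6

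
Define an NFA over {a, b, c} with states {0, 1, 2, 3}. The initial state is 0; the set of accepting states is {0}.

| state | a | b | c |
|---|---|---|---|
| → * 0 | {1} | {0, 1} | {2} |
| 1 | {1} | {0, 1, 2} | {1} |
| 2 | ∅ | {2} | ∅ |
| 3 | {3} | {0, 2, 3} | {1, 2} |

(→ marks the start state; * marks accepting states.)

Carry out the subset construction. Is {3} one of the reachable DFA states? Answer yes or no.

no

Start state of the DFA: {0}.
{0} --a--> {1}  [new]
{0} --b--> {0, 1}  [new]
{0} --c--> {2}  [new]
{1} --a--> {1}  [seen]
{1} --b--> {0, 1, 2}  [new]
{1} --c--> {1}  [seen]
{0, 1} --a--> {1}  [seen]
{0, 1} --b--> {0, 1, 2}  [seen]
{0, 1} --c--> {1, 2}  [new]
{2} --a--> ∅  [new]
{2} --b--> {2}  [seen]
{2} --c--> ∅  [seen]
{0, 1, 2} --a--> {1}  [seen]
{0, 1, 2} --b--> {0, 1, 2}  [seen]
{0, 1, 2} --c--> {1, 2}  [seen]
{1, 2} --a--> {1}  [seen]
{1, 2} --b--> {0, 1, 2}  [seen]
{1, 2} --c--> {1}  [seen]
∅ --a--> ∅  [seen]
∅ --b--> ∅  [seen]
∅ --c--> ∅  [seen]
Reachable DFA states: {0}, {1}, {0, 1}, {2}, {0, 1, 2}, {1, 2}, ∅.
{3} is not among them.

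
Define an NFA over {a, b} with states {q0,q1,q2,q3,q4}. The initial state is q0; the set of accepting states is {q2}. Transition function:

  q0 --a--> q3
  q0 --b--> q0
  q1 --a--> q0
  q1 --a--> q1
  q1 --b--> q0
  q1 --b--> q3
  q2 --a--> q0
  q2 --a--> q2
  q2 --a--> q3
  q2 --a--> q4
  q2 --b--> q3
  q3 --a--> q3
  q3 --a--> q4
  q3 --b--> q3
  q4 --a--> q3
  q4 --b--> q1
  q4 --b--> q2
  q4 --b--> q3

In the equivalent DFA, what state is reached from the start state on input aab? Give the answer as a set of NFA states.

{q1,q2,q3}

Start: {q0}.
δ(q0,a) = {q3}.
Union: {q3}.
After a: {q3}.
δ(q3,a) = {q3,q4}.
Union: {q3,q4}.
After a: {q3,q4}.
δ(q3,b) = {q3}; δ(q4,b) = {q1,q2,q3}.
Union: {q1,q2,q3}.
After b: {q1,q2,q3}.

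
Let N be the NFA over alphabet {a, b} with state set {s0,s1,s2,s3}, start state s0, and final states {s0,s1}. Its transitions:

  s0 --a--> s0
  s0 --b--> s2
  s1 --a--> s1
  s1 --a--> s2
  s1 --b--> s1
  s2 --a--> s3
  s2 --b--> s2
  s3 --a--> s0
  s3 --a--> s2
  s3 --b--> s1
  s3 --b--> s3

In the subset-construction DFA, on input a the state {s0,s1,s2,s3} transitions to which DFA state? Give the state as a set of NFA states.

δ(s0,a) = {s0}; δ(s1,a) = {s1,s2}; δ(s2,a) = {s3}; δ(s3,a) = {s0,s2}.
Union: {s0,s1,s2,s3}.

{s0,s1,s2,s3}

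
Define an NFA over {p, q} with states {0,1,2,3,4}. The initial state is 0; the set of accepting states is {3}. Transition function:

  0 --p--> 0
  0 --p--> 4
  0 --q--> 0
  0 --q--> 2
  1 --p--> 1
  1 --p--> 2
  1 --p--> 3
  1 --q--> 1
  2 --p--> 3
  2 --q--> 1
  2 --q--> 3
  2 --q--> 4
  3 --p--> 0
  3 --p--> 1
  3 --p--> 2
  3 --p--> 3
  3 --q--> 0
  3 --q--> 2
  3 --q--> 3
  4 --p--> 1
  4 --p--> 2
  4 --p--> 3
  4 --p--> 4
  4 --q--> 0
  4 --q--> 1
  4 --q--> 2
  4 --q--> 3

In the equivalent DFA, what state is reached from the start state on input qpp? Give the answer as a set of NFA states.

Start: {0}.
δ(0,q) = {0,2}.
Union: {0,2}.
After q: {0,2}.
δ(0,p) = {0,4}; δ(2,p) = {3}.
Union: {0,3,4}.
After p: {0,3,4}.
δ(0,p) = {0,4}; δ(3,p) = {0,1,2,3}; δ(4,p) = {1,2,3,4}.
Union: {0,1,2,3,4}.
After p: {0,1,2,3,4}.

{0,1,2,3,4}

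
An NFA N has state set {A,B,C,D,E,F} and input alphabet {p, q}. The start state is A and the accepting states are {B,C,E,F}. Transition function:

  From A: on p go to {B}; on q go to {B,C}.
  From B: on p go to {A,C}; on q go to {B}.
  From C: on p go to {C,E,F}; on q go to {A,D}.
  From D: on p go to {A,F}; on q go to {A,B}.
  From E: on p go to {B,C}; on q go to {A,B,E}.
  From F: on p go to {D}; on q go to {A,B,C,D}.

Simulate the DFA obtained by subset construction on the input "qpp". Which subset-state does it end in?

{B,C,D,E,F}

Start: {A}.
δ(A,q) = {B,C}.
Union: {B,C}.
After q: {B,C}.
δ(B,p) = {A,C}; δ(C,p) = {C,E,F}.
Union: {A,C,E,F}.
After p: {A,C,E,F}.
δ(A,p) = {B}; δ(C,p) = {C,E,F}; δ(E,p) = {B,C}; δ(F,p) = {D}.
Union: {B,C,D,E,F}.
After p: {B,C,D,E,F}.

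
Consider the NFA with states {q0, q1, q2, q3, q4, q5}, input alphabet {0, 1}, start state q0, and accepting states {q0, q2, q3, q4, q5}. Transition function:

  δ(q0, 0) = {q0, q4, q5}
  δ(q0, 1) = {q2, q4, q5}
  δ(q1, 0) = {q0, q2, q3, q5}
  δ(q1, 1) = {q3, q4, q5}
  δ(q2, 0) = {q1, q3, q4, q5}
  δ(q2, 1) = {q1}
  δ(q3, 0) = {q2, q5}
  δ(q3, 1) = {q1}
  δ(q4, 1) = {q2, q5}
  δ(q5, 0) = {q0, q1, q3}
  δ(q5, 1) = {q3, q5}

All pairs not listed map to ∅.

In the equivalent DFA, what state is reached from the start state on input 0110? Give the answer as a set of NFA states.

Start: {q0}.
δ(q0,0) = {q0, q4, q5}.
Union: {q0, q4, q5}.
After 0: {q0, q4, q5}.
δ(q0,1) = {q2, q4, q5}; δ(q4,1) = {q2, q5}; δ(q5,1) = {q3, q5}.
Union: {q2, q3, q4, q5}.
After 1: {q2, q3, q4, q5}.
δ(q2,1) = {q1}; δ(q3,1) = {q1}; δ(q4,1) = {q2, q5}; δ(q5,1) = {q3, q5}.
Union: {q1, q2, q3, q5}.
After 1: {q1, q2, q3, q5}.
δ(q1,0) = {q0, q2, q3, q5}; δ(q2,0) = {q1, q3, q4, q5}; δ(q3,0) = {q2, q5}; δ(q5,0) = {q0, q1, q3}.
Union: {q0, q1, q2, q3, q4, q5}.
After 0: {q0, q1, q2, q3, q4, q5}.

{q0, q1, q2, q3, q4, q5}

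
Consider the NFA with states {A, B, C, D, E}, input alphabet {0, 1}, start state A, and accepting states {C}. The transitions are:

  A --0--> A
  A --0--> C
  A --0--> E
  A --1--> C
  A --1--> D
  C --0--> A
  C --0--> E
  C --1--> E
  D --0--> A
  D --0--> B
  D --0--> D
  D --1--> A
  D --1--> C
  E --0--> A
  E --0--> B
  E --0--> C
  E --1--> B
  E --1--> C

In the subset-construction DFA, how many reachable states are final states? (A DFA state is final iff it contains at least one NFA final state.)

Start state of the DFA: {A}.
{A} --0--> {A, C, E}  [new]
{A} --1--> {C, D}  [new]
{A, C, E} --0--> {A, B, C, E}  [new]
{A, C, E} --1--> {B, C, D, E}  [new]
{C, D} --0--> {A, B, D, E}  [new]
{C, D} --1--> {A, C, E}  [seen]
{A, B, C, E} --0--> {A, B, C, E}  [seen]
{A, B, C, E} --1--> {B, C, D, E}  [seen]
{B, C, D, E} --0--> {A, B, C, D, E}  [new]
{B, C, D, E} --1--> {A, B, C, E}  [seen]
{A, B, D, E} --0--> {A, B, C, D, E}  [seen]
{A, B, D, E} --1--> {A, B, C, D}  [new]
{A, B, C, D, E} --0--> {A, B, C, D, E}  [seen]
{A, B, C, D, E} --1--> {A, B, C, D, E}  [seen]
{A, B, C, D} --0--> {A, B, C, D, E}  [seen]
{A, B, C, D} --1--> {A, C, D, E}  [new]
{A, C, D, E} --0--> {A, B, C, D, E}  [seen]
{A, C, D, E} --1--> {A, B, C, D, E}  [seen]
Reachable DFA states: {A}, {A, C, E}, {C, D}, {A, B, C, E}, {B, C, D, E}, {A, B, D, E}, {A, B, C, D, E}, {A, B, C, D}, {A, C, D, E}.
Accepting DFA states (contain an NFA accepting state): {A, C, E}, {C, D}, {A, B, C, E}, {B, C, D, E}, {A, B, C, D, E}, {A, B, C, D}, {A, C, D, E}.

7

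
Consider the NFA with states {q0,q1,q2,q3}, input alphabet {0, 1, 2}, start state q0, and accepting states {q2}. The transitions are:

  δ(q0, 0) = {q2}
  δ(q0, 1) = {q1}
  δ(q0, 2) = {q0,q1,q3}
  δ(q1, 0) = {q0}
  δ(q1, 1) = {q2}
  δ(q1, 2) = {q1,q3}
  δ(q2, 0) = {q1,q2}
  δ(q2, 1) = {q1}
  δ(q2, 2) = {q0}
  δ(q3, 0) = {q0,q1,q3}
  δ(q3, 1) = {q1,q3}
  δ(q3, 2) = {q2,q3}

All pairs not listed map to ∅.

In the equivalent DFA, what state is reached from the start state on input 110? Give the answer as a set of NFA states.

Start: {q0}.
δ(q0,1) = {q1}.
Union: {q1}.
After 1: {q1}.
δ(q1,1) = {q2}.
Union: {q2}.
After 1: {q2}.
δ(q2,0) = {q1,q2}.
Union: {q1,q2}.
After 0: {q1,q2}.

{q1,q2}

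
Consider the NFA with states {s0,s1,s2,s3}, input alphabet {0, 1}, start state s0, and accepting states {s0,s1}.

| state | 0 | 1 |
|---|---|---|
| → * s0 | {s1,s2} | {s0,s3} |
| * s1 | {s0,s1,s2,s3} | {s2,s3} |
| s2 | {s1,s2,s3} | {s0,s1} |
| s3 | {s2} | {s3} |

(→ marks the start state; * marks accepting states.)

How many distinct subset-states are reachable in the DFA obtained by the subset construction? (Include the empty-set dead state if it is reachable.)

4

Start state of the DFA: {s0}.
{s0} --0--> {s1,s2}  [new]
{s0} --1--> {s0,s3}  [new]
{s1,s2} --0--> {s0,s1,s2,s3}  [new]
{s1,s2} --1--> {s0,s1,s2,s3}  [seen]
{s0,s3} --0--> {s1,s2}  [seen]
{s0,s3} --1--> {s0,s3}  [seen]
{s0,s1,s2,s3} --0--> {s0,s1,s2,s3}  [seen]
{s0,s1,s2,s3} --1--> {s0,s1,s2,s3}  [seen]
Reachable DFA states: {s0}, {s1,s2}, {s0,s3}, {s0,s1,s2,s3}.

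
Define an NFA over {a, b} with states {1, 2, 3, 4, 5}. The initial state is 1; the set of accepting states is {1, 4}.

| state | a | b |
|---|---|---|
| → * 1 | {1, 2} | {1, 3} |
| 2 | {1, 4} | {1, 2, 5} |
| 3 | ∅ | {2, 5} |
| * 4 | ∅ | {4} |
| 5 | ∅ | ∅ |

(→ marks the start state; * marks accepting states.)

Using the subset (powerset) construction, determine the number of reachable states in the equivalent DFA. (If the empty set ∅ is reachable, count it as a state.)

6

Start state of the DFA: {1}.
{1} --a--> {1, 2}  [new]
{1} --b--> {1, 3}  [new]
{1, 2} --a--> {1, 2, 4}  [new]
{1, 2} --b--> {1, 2, 3, 5}  [new]
{1, 3} --a--> {1, 2}  [seen]
{1, 3} --b--> {1, 2, 3, 5}  [seen]
{1, 2, 4} --a--> {1, 2, 4}  [seen]
{1, 2, 4} --b--> {1, 2, 3, 4, 5}  [new]
{1, 2, 3, 5} --a--> {1, 2, 4}  [seen]
{1, 2, 3, 5} --b--> {1, 2, 3, 5}  [seen]
{1, 2, 3, 4, 5} --a--> {1, 2, 4}  [seen]
{1, 2, 3, 4, 5} --b--> {1, 2, 3, 4, 5}  [seen]
Reachable DFA states: {1}, {1, 2}, {1, 3}, {1, 2, 4}, {1, 2, 3, 5}, {1, 2, 3, 4, 5}.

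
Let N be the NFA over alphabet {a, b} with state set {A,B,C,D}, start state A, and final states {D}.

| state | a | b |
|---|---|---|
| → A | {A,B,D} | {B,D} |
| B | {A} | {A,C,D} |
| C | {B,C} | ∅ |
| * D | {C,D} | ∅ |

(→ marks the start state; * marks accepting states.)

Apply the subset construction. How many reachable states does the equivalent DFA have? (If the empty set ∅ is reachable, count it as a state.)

5

Start state of the DFA: {A}.
{A} --a--> {A,B,D}  [new]
{A} --b--> {B,D}  [new]
{A,B,D} --a--> {A,B,C,D}  [new]
{A,B,D} --b--> {A,B,C,D}  [seen]
{B,D} --a--> {A,C,D}  [new]
{B,D} --b--> {A,C,D}  [seen]
{A,B,C,D} --a--> {A,B,C,D}  [seen]
{A,B,C,D} --b--> {A,B,C,D}  [seen]
{A,C,D} --a--> {A,B,C,D}  [seen]
{A,C,D} --b--> {B,D}  [seen]
Reachable DFA states: {A}, {A,B,D}, {B,D}, {A,B,C,D}, {A,C,D}.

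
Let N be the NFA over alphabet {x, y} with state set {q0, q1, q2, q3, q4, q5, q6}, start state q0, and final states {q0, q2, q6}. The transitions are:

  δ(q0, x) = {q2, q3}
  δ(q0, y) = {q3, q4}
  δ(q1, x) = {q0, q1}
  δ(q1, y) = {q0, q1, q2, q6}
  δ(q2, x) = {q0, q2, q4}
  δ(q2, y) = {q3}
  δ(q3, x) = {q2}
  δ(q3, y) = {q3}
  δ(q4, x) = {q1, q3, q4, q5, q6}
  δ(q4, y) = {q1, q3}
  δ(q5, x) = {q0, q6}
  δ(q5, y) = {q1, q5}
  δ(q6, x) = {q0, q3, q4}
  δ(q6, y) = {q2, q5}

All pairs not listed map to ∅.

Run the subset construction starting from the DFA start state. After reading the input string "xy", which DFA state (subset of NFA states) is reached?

{q3}

Start: {q0}.
δ(q0,x) = {q2, q3}.
Union: {q2, q3}.
After x: {q2, q3}.
δ(q2,y) = {q3}; δ(q3,y) = {q3}.
Union: {q3}.
After y: {q3}.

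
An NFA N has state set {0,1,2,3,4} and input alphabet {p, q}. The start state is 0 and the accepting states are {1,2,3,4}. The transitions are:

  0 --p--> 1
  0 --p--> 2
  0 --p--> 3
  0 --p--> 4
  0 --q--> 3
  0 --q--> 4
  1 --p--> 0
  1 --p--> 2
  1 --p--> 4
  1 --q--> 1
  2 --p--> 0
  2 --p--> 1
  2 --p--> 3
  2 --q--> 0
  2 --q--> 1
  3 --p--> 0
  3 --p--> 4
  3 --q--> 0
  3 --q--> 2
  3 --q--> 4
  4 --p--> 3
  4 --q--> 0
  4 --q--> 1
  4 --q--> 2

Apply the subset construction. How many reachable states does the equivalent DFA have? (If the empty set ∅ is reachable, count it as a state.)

Start state of the DFA: {0}.
{0} --p--> {1,2,3,4}  [new]
{0} --q--> {3,4}  [new]
{1,2,3,4} --p--> {0,1,2,3,4}  [new]
{1,2,3,4} --q--> {0,1,2,4}  [new]
{3,4} --p--> {0,3,4}  [new]
{3,4} --q--> {0,1,2,4}  [seen]
{0,1,2,3,4} --p--> {0,1,2,3,4}  [seen]
{0,1,2,3,4} --q--> {0,1,2,3,4}  [seen]
{0,1,2,4} --p--> {0,1,2,3,4}  [seen]
{0,1,2,4} --q--> {0,1,2,3,4}  [seen]
{0,3,4} --p--> {0,1,2,3,4}  [seen]
{0,3,4} --q--> {0,1,2,3,4}  [seen]
Reachable DFA states: {0}, {1,2,3,4}, {3,4}, {0,1,2,3,4}, {0,1,2,4}, {0,3,4}.

6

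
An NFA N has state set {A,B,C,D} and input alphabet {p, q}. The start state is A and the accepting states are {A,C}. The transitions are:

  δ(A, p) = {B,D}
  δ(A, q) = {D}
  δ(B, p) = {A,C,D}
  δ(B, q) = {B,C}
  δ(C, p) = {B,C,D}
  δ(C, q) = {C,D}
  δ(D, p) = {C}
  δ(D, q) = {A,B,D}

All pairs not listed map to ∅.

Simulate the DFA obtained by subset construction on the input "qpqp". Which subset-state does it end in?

{B,C,D}

Start: {A}.
δ(A,q) = {D}.
Union: {D}.
After q: {D}.
δ(D,p) = {C}.
Union: {C}.
After p: {C}.
δ(C,q) = {C,D}.
Union: {C,D}.
After q: {C,D}.
δ(C,p) = {B,C,D}; δ(D,p) = {C}.
Union: {B,C,D}.
After p: {B,C,D}.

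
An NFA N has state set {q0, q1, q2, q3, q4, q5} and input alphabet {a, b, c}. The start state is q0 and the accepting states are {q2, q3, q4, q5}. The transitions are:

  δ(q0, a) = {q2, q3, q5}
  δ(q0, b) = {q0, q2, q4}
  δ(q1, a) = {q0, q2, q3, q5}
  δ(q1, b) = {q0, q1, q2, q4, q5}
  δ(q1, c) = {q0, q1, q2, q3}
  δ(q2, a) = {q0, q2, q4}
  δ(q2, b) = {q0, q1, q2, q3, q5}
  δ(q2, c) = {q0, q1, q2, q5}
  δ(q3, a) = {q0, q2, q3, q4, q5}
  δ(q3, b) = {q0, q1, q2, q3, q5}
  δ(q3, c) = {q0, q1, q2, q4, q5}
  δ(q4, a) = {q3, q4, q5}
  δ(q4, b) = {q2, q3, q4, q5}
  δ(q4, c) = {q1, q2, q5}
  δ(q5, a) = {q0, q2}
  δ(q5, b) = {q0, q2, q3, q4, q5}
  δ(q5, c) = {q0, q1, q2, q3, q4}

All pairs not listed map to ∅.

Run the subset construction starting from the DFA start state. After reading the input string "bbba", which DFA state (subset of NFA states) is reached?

{q0, q2, q3, q4, q5}

Start: {q0}.
δ(q0,b) = {q0, q2, q4}.
Union: {q0, q2, q4}.
After b: {q0, q2, q4}.
δ(q0,b) = {q0, q2, q4}; δ(q2,b) = {q0, q1, q2, q3, q5}; δ(q4,b) = {q2, q3, q4, q5}.
Union: {q0, q1, q2, q3, q4, q5}.
After b: {q0, q1, q2, q3, q4, q5}.
δ(q0,b) = {q0, q2, q4}; δ(q1,b) = {q0, q1, q2, q4, q5}; δ(q2,b) = {q0, q1, q2, q3, q5}; δ(q3,b) = {q0, q1, q2, q3, q5}; δ(q4,b) = {q2, q3, q4, q5}; δ(q5,b) = {q0, q2, q3, q4, q5}.
Union: {q0, q1, q2, q3, q4, q5}.
After b: {q0, q1, q2, q3, q4, q5}.
δ(q0,a) = {q2, q3, q5}; δ(q1,a) = {q0, q2, q3, q5}; δ(q2,a) = {q0, q2, q4}; δ(q3,a) = {q0, q2, q3, q4, q5}; δ(q4,a) = {q3, q4, q5}; δ(q5,a) = {q0, q2}.
Union: {q0, q2, q3, q4, q5}.
After a: {q0, q2, q3, q4, q5}.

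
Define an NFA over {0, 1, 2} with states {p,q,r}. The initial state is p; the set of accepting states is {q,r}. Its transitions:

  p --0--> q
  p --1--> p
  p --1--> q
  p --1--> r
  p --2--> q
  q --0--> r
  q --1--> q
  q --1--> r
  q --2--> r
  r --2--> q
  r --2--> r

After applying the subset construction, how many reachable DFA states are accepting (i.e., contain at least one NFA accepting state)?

4

Start state of the DFA: {p}.
{p} --0--> {q}  [new]
{p} --1--> {p,q,r}  [new]
{p} --2--> {q}  [seen]
{q} --0--> {r}  [new]
{q} --1--> {q,r}  [new]
{q} --2--> {r}  [seen]
{p,q,r} --0--> {q,r}  [seen]
{p,q,r} --1--> {p,q,r}  [seen]
{p,q,r} --2--> {q,r}  [seen]
{r} --0--> ∅  [new]
{r} --1--> ∅  [seen]
{r} --2--> {q,r}  [seen]
{q,r} --0--> {r}  [seen]
{q,r} --1--> {q,r}  [seen]
{q,r} --2--> {q,r}  [seen]
∅ --0--> ∅  [seen]
∅ --1--> ∅  [seen]
∅ --2--> ∅  [seen]
Reachable DFA states: {p}, {q}, {p,q,r}, {r}, {q,r}, ∅.
Accepting DFA states (contain an NFA accepting state): {q}, {p,q,r}, {r}, {q,r}.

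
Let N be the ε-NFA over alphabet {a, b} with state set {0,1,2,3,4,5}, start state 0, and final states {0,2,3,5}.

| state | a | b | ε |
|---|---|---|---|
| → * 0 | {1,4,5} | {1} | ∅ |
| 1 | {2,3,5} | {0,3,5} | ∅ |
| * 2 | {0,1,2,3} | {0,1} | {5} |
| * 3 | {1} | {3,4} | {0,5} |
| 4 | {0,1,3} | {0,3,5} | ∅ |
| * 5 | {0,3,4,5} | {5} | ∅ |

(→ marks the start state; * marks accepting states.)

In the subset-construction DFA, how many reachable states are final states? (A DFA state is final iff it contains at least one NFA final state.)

Start state of the DFA: {0} (ε-closure of the NFA start).
{0} --a--> {1,4,5}  [new]
{0} --b--> {1}  [new]
{1,4,5} --a--> {0,1,2,3,4,5}  [new]
{1,4,5} --b--> {0,3,5}  [new]
{1} --a--> {0,2,3,5}  [new]
{1} --b--> {0,3,5}  [seen]
{0,1,2,3,4,5} --a--> {0,1,2,3,4,5}  [seen]
{0,1,2,3,4,5} --b--> {0,1,3,4,5}  [new]
{0,3,5} --a--> {0,1,3,4,5}  [seen]
{0,3,5} --b--> {0,1,3,4,5}  [seen]
{0,2,3,5} --a--> {0,1,2,3,4,5}  [seen]
{0,2,3,5} --b--> {0,1,3,4,5}  [seen]
{0,1,3,4,5} --a--> {0,1,2,3,4,5}  [seen]
{0,1,3,4,5} --b--> {0,1,3,4,5}  [seen]
Reachable DFA states: {0}, {1,4,5}, {1}, {0,1,2,3,4,5}, {0,3,5}, {0,2,3,5}, {0,1,3,4,5}.
Accepting DFA states (contain an NFA accepting state): {0}, {1,4,5}, {0,1,2,3,4,5}, {0,3,5}, {0,2,3,5}, {0,1,3,4,5}.

6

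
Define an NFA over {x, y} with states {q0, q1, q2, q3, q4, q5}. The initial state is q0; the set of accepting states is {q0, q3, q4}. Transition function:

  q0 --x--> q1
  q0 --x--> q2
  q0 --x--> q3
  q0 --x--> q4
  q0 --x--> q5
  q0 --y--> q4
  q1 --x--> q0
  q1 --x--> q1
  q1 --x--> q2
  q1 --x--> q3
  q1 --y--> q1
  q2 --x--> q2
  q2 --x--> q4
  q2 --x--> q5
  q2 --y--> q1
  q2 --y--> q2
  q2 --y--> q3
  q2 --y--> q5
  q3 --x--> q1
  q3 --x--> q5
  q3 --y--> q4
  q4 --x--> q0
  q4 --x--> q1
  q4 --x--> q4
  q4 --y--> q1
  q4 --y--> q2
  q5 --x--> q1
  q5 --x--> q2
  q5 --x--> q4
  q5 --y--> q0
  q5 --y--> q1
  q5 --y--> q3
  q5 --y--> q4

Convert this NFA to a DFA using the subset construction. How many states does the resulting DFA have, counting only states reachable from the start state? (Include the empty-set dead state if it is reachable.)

8

Start state of the DFA: {q0}.
{q0} --x--> {q1, q2, q3, q4, q5}  [new]
{q0} --y--> {q4}  [new]
{q1, q2, q3, q4, q5} --x--> {q0, q1, q2, q3, q4, q5}  [new]
{q1, q2, q3, q4, q5} --y--> {q0, q1, q2, q3, q4, q5}  [seen]
{q4} --x--> {q0, q1, q4}  [new]
{q4} --y--> {q1, q2}  [new]
{q0, q1, q2, q3, q4, q5} --x--> {q0, q1, q2, q3, q4, q5}  [seen]
{q0, q1, q2, q3, q4, q5} --y--> {q0, q1, q2, q3, q4, q5}  [seen]
{q0, q1, q4} --x--> {q0, q1, q2, q3, q4, q5}  [seen]
{q0, q1, q4} --y--> {q1, q2, q4}  [new]
{q1, q2} --x--> {q0, q1, q2, q3, q4, q5}  [seen]
{q1, q2} --y--> {q1, q2, q3, q5}  [new]
{q1, q2, q4} --x--> {q0, q1, q2, q3, q4, q5}  [seen]
{q1, q2, q4} --y--> {q1, q2, q3, q5}  [seen]
{q1, q2, q3, q5} --x--> {q0, q1, q2, q3, q4, q5}  [seen]
{q1, q2, q3, q5} --y--> {q0, q1, q2, q3, q4, q5}  [seen]
Reachable DFA states: {q0}, {q1, q2, q3, q4, q5}, {q4}, {q0, q1, q2, q3, q4, q5}, {q0, q1, q4}, {q1, q2}, {q1, q2, q4}, {q1, q2, q3, q5}.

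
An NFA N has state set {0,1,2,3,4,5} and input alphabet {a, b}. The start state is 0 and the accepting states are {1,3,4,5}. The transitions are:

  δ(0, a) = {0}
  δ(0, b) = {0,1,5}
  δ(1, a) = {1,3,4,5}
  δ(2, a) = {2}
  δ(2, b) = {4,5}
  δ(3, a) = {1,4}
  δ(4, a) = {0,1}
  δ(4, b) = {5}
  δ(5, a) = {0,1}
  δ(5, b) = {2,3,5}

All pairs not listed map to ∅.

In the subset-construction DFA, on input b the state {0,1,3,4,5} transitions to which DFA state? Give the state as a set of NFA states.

δ(0,b) = {0,1,5}; δ(1,b) = ∅; δ(3,b) = ∅; δ(4,b) = {5}; δ(5,b) = {2,3,5}.
Union: {0,1,2,3,5}.

{0,1,2,3,5}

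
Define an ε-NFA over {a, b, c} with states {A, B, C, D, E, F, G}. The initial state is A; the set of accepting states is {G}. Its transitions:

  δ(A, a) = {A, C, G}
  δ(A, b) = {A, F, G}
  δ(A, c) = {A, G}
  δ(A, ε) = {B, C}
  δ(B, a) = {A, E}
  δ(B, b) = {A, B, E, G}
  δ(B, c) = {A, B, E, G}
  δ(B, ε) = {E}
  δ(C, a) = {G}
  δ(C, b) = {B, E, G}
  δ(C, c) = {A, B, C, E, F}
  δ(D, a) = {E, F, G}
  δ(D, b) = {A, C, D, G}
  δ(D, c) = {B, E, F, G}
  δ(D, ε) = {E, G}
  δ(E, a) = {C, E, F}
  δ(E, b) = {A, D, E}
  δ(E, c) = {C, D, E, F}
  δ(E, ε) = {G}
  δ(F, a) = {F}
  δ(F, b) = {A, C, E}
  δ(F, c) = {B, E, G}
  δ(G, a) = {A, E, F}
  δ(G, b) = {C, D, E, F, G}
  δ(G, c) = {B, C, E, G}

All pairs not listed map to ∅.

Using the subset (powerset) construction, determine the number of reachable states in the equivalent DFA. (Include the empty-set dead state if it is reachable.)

3

Start state of the DFA: {A, B, C, E, G} (ε-closure of the NFA start).
{A, B, C, E, G} --a--> {A, B, C, E, F, G}  [new]
{A, B, C, E, G} --b--> {A, B, C, D, E, F, G}  [new]
{A, B, C, E, G} --c--> {A, B, C, D, E, F, G}  [seen]
{A, B, C, E, F, G} --a--> {A, B, C, E, F, G}  [seen]
{A, B, C, E, F, G} --b--> {A, B, C, D, E, F, G}  [seen]
{A, B, C, E, F, G} --c--> {A, B, C, D, E, F, G}  [seen]
{A, B, C, D, E, F, G} --a--> {A, B, C, E, F, G}  [seen]
{A, B, C, D, E, F, G} --b--> {A, B, C, D, E, F, G}  [seen]
{A, B, C, D, E, F, G} --c--> {A, B, C, D, E, F, G}  [seen]
Reachable DFA states: {A, B, C, E, G}, {A, B, C, E, F, G}, {A, B, C, D, E, F, G}.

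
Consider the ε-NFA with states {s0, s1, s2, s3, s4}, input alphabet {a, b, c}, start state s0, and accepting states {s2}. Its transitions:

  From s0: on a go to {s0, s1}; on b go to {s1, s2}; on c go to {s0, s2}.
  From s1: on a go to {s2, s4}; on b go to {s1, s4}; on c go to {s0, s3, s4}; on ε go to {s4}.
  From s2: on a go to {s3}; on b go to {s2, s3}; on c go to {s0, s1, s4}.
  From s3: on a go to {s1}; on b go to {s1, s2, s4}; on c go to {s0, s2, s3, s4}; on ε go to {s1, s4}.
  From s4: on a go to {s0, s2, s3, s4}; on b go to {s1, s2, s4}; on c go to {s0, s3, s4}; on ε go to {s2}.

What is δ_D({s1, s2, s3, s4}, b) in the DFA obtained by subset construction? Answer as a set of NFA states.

{s1, s2, s3, s4}

δ(s1,b) = {s1, s4}; δ(s2,b) = {s2, s3}; δ(s3,b) = {s1, s2, s4}; δ(s4,b) = {s1, s2, s4}.
Union: {s1, s2, s3, s4}.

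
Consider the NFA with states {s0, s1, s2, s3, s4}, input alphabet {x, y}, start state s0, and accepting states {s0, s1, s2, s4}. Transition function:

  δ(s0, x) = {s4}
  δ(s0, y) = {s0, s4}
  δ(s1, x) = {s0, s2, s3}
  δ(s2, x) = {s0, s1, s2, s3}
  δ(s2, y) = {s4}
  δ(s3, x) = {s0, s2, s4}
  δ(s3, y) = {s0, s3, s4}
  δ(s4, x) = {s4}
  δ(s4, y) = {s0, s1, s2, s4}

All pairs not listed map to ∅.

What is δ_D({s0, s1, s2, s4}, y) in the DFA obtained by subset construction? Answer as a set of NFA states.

{s0, s1, s2, s4}

δ(s0,y) = {s0, s4}; δ(s1,y) = ∅; δ(s2,y) = {s4}; δ(s4,y) = {s0, s1, s2, s4}.
Union: {s0, s1, s2, s4}.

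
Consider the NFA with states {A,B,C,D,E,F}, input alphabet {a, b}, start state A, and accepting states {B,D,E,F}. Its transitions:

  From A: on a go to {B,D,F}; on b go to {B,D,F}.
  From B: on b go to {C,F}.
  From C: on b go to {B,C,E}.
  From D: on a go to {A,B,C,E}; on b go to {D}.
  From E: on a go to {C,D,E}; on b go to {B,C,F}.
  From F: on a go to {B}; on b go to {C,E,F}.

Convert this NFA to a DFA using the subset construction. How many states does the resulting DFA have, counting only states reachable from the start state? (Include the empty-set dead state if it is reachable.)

Start state of the DFA: {A}.
{A} --a--> {B,D,F}  [new]
{A} --b--> {B,D,F}  [seen]
{B,D,F} --a--> {A,B,C,E}  [new]
{B,D,F} --b--> {C,D,E,F}  [new]
{A,B,C,E} --a--> {B,C,D,E,F}  [new]
{A,B,C,E} --b--> {B,C,D,E,F}  [seen]
{C,D,E,F} --a--> {A,B,C,D,E}  [new]
{C,D,E,F} --b--> {B,C,D,E,F}  [seen]
{B,C,D,E,F} --a--> {A,B,C,D,E}  [seen]
{B,C,D,E,F} --b--> {B,C,D,E,F}  [seen]
{A,B,C,D,E} --a--> {A,B,C,D,E,F}  [new]
{A,B,C,D,E} --b--> {B,C,D,E,F}  [seen]
{A,B,C,D,E,F} --a--> {A,B,C,D,E,F}  [seen]
{A,B,C,D,E,F} --b--> {B,C,D,E,F}  [seen]
Reachable DFA states: {A}, {B,D,F}, {A,B,C,E}, {C,D,E,F}, {B,C,D,E,F}, {A,B,C,D,E}, {A,B,C,D,E,F}.

7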